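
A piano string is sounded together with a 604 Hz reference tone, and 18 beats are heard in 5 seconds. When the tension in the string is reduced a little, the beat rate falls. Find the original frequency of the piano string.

Beat frequency = 18/5 = 3.6 Hz.
|f − 604| = 3.6, so the piano string was at either 600.4 Hz or 607.6 Hz.
Lower tension means lower frequency; the adjustment lowers the piano string's frequency.
The beat rate fell, so the adjustment moved the piano string toward 604 Hz — it must have started above the reference.

607.6 Hz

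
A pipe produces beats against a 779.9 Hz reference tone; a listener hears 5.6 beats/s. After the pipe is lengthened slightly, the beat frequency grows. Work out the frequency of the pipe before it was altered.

|f − 779.9| = 5.6, so the pipe was at either 774.3 Hz or 785.5 Hz.
A longer pipe has a lower fundamental; the adjustment lowers the pipe's frequency.
The beat rate rose, so the adjustment moved the pipe further from 779.9 Hz — it was already below the reference.

774.3 Hz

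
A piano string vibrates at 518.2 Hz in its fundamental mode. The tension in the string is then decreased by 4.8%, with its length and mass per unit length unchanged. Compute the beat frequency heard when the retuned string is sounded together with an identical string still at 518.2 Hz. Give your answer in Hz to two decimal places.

12.59 Hz

For a string, f ∝ √T, so the new frequency is 518.2·√0.952 = 505.6103 Hz.
f_beat = |505.6103 − 518.2| = 12.59 Hz.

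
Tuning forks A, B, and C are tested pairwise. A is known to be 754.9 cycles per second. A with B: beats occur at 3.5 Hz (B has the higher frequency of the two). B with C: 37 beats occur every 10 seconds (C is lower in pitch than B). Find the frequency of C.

754.7 Hz

B is above A, so f_B = 754.9 + 3.5 = 758.4 Hz.
B–C: Beat frequency = 37/10 = 3.7 Hz.
C is below B, so f_C = 758.4 − 3.7 = 754.7 Hz.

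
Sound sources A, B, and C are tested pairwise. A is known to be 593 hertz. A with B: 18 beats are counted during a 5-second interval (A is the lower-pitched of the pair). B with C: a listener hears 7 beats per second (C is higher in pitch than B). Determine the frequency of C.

603.6 Hz

A–B: Beat frequency = 18/5 = 3.6 Hz.
B is above A, so f_B = 593 + 3.6 = 596.6 Hz.
C is above B, so f_C = 596.6 + 7 = 603.6 Hz.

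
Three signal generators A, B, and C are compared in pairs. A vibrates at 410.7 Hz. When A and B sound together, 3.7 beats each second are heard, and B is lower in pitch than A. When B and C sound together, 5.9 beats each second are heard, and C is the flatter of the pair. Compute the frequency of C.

B is below A, so f_B = 410.7 − 3.7 = 407 Hz.
C is below B, so f_C = 407 − 5.9 = 401.1 Hz.

401.1 Hz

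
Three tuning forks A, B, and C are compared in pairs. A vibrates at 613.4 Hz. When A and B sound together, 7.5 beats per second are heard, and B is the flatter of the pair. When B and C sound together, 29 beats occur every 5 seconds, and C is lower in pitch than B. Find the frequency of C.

B is below A, so f_B = 613.4 − 7.5 = 605.9 Hz.
B–C: Beat frequency = 29/5 = 5.8 Hz.
C is below B, so f_C = 605.9 − 5.8 = 600.1 Hz.

600.1 Hz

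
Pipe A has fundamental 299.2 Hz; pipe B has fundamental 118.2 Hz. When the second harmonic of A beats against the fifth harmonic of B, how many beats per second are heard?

7.4 Hz

Second harmonic of the first: 2·299.2 = 598.4 Hz.
Fifth harmonic of the second: 5·118.2 = 591.0 Hz.
f_beat = |598.4 − 591.0| = 7.4 Hz.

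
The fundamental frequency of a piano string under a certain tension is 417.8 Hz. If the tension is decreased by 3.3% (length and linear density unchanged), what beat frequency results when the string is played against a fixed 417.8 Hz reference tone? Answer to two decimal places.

6.95 Hz

For a string, f ∝ √T, so the new frequency is 417.8·√0.967 = 410.8485 Hz.
f_beat = |410.8485 − 417.8| = 6.95 Hz.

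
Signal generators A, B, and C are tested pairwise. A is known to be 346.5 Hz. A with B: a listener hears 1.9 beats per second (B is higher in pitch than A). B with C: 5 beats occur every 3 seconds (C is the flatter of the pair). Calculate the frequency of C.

B is above A, so f_B = 346.5 + 1.9 = 348.4 Hz.
B–C: Beat frequency = 5/3 = 1.6667 Hz.
C is below B, so f_C = 348.4 − 1.6667 = 346.7333 Hz.

346.7333 Hz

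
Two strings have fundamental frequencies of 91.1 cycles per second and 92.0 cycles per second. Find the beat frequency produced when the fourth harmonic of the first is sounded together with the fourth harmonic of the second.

Fourth harmonic of the first: 4·91.1 = 364.4 Hz.
Fourth harmonic of the second: 4·92.0 = 368.0 Hz.
f_beat = |364.4 − 368.0| = 3.6 Hz.

3.6 Hz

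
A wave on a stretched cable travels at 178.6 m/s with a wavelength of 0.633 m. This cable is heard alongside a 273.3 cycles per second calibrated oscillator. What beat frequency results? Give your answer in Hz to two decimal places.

8.85 Hz

Source frequency f = v/λ = 178.6/0.633 = 282.1485 Hz.
f_beat = |282.1485 − 273.3| = 8.85 Hz.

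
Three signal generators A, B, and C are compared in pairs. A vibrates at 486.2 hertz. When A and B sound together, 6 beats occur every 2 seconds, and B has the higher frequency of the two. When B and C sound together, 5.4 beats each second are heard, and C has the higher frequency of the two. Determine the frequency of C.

494.6 Hz

A–B: Beat frequency = 6/2 = 3 Hz.
B is above A, so f_B = 486.2 + 3 = 489.2 Hz.
C is above B, so f_C = 489.2 + 5.4 = 494.6 Hz.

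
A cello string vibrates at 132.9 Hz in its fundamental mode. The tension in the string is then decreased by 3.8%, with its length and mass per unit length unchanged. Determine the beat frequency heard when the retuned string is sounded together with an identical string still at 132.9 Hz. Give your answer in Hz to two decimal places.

For a string, f ∝ √T, so the new frequency is 132.9·√0.962 = 130.3504 Hz.
f_beat = |130.3504 − 132.9| = 2.55 Hz.

2.55 Hz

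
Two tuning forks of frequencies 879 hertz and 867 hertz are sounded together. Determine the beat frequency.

f_beat = |f₁ − f₂|.
|879 − 867| = 12 Hz.

12 Hz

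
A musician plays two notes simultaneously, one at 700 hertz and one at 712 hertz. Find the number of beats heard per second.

12 Hz

f_beat = |f₁ − f₂|.
|700 − 712| = 12 Hz.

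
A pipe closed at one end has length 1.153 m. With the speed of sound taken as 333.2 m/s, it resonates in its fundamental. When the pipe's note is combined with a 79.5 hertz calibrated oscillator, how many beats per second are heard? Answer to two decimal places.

Closed pipe (odd harmonics): f_n = n·v/(4L) = 1·333.2/(4·1.153) = 72.2463 Hz.
f_beat = |72.2463 − 79.5| = 7.25 Hz.

7.25 Hz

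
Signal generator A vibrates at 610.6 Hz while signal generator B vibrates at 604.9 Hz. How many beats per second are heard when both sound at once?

Beats arise from superposition of two nearby frequencies; the beat rate is |f₁ − f₂|.
|610.6 − 604.9| = 5.7 Hz.

5.7 Hz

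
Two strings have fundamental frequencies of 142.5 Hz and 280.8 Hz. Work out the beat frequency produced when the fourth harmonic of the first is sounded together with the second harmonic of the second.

8.4 Hz

Fourth harmonic of the first: 4·142.5 = 570.0 Hz.
Second harmonic of the second: 2·280.8 = 561.6 Hz.
f_beat = |570.0 − 561.6| = 8.4 Hz.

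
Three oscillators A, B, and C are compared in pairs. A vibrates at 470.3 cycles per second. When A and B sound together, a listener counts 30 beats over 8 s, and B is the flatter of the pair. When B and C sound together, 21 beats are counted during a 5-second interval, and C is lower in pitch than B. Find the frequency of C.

A–B: Beat frequency = 30/8 = 3.75 Hz.
B is below A, so f_B = 470.3 − 3.75 = 466.55 Hz.
B–C: Beat frequency = 21/5 = 4.2 Hz.
C is below B, so f_C = 466.55 − 4.2 = 462.35 Hz.

462.35 Hz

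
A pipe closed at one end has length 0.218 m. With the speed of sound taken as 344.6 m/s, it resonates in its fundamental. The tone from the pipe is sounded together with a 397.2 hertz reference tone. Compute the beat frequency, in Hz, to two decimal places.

2.02 Hz

Closed pipe (odd harmonics): f_n = n·v/(4L) = 1·344.6/(4·0.218) = 395.1835 Hz.
f_beat = |395.1835 − 397.2| = 2.02 Hz.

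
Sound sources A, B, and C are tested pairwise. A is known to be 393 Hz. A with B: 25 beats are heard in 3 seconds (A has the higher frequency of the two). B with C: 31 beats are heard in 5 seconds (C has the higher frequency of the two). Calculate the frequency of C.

A–B: Beat frequency = 25/3 = 8.3333 Hz.
B is below A, so f_B = 393 − 8.3333 = 384.6667 Hz.
B–C: Beat frequency = 31/5 = 6.2 Hz.
C is above B, so f_C = 384.6667 + 6.2 = 390.8667 Hz.

390.8667 Hz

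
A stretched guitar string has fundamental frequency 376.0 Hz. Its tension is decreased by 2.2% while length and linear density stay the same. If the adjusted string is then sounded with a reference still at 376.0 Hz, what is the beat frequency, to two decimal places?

4.16 Hz

For a string, f ∝ √T, so the new frequency is 376.0·√0.978 = 371.8410 Hz.
f_beat = |371.8410 − 376.0| = 4.16 Hz.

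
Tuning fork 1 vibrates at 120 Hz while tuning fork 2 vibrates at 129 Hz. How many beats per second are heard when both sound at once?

9 Hz

The beat frequency equals the magnitude of the frequency difference.
|120 − 129| = 9 Hz.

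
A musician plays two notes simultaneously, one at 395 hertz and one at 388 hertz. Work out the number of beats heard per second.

f_beat = |f₁ − f₂|.
|395 − 388| = 7 Hz.

7 Hz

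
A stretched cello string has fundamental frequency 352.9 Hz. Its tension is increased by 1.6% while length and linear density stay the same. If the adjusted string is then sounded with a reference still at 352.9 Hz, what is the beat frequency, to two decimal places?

2.81 Hz

For a string, f ∝ √T, so the new frequency is 352.9·√1.016 = 355.7120 Hz.
f_beat = |355.7120 − 352.9| = 2.81 Hz.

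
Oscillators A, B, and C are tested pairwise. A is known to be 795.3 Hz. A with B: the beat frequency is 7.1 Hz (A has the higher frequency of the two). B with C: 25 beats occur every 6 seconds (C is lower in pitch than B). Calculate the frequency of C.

B is below A, so f_B = 795.3 − 7.1 = 788.2 Hz.
B–C: Beat frequency = 25/6 = 4.1667 Hz.
C is below B, so f_C = 788.2 − 4.1667 = 784.0333 Hz.

784.0333 Hz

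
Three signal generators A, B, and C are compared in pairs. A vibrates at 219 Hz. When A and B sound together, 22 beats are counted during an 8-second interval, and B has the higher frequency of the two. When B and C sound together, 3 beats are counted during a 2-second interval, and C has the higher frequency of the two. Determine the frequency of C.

223.25 Hz

A–B: Beat frequency = 22/8 = 2.75 Hz.
B is above A, so f_B = 219 + 2.75 = 221.75 Hz.
B–C: Beat frequency = 3/2 = 1.5 Hz.
C is above B, so f_C = 221.75 + 1.5 = 223.25 Hz.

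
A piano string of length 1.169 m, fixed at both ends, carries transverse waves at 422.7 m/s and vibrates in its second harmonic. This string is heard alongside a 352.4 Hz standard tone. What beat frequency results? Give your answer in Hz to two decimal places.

For a string fixed at both ends, f_n = n·v/(2L) = 2·422.7/(2·1.169) = 361.5911 Hz.
f_beat = |361.5911 − 352.4| = 9.19 Hz.

9.19 Hz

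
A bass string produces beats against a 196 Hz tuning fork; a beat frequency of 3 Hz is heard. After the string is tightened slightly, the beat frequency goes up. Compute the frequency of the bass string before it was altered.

|f − 196| = 3, so the bass string was at either 193 Hz or 199 Hz.
Increasing tension raises a string's frequency; the adjustment raises the bass string's frequency.
The beat rate rose, so the adjustment moved the bass string further from 196 Hz — it was already above the reference.

199 Hz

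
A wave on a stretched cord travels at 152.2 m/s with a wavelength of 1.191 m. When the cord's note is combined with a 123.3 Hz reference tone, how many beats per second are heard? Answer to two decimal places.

Source frequency f = v/λ = 152.2/1.191 = 127.7918 Hz.
f_beat = |127.7918 − 123.3| = 4.49 Hz.

4.49 Hz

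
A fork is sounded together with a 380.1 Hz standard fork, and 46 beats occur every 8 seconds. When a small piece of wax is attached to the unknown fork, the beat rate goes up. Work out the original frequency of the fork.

Beat frequency = 46/8 = 5.75 Hz.
|f − 380.1| = 5.75, so the fork was at either 374.35 Hz or 385.85 Hz.
Loading a fork with wax lowers its frequency; the adjustment lowers the fork's frequency.
The beat rate rose, so the adjustment moved the fork further from 380.1 Hz — it was already below the reference.

374.35 Hz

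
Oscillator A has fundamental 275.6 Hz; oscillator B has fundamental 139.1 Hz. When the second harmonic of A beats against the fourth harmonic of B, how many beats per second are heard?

5.2 Hz

Second harmonic of the first: 2·275.6 = 551.2 Hz.
Fourth harmonic of the second: 4·139.1 = 556.4 Hz.
f_beat = |551.2 − 556.4| = 5.2 Hz.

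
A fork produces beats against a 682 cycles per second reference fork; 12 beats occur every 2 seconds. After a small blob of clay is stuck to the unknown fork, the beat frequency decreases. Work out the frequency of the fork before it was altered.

Beat frequency = 12/2 = 6 Hz.
|f − 682| = 6, so the fork was at either 676 Hz or 688 Hz.
Adding mass to a fork lowers its frequency; the adjustment lowers the fork's frequency.
The beat rate fell, so the adjustment moved the fork toward 682 Hz — it must have started above the reference.

688 Hz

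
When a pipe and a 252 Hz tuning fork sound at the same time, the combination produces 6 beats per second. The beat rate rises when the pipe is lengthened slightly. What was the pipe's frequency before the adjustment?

|f − 252| = 6, so the pipe was at either 246 Hz or 258 Hz.
A longer pipe has a lower fundamental; the adjustment lowers the pipe's frequency.
The beat rate rose, so the adjustment moved the pipe further from 252 Hz — it was already below the reference.

246 Hz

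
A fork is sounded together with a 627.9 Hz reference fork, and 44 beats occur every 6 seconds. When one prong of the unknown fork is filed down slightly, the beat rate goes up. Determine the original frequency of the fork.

635.2333 Hz

Beat frequency = 44/6 = 7.3333 Hz.
|f − 627.9| = 7.3333, so the fork was at either 620.5667 Hz or 635.2333 Hz.
Filing a prong removes mass and raises the fork's frequency; the adjustment raises the fork's frequency.
The beat rate rose, so the adjustment moved the fork further from 627.9 Hz — it was already above the reference.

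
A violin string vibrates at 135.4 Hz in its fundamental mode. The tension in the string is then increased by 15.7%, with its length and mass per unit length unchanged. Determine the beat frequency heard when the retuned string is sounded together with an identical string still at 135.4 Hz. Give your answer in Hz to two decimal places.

For a string, f ∝ √T, so the new frequency is 135.4·√1.157 = 145.6416 Hz.
f_beat = |145.6416 − 135.4| = 10.24 Hz.

10.24 Hz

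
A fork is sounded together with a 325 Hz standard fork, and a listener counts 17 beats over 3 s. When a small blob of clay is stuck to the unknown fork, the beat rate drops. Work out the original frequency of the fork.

Beat frequency = 17/3 = 5.6667 Hz.
|f − 325| = 5.6667, so the fork was at either 319.3333 Hz or 330.6667 Hz.
Adding mass to a fork lowers its frequency; the adjustment lowers the fork's frequency.
The beat rate fell, so the adjustment moved the fork toward 325 Hz — it must have started above the reference.

330.6667 Hz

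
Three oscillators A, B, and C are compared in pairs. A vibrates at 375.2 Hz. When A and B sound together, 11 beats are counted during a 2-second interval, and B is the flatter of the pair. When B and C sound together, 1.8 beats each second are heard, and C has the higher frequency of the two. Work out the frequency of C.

A–B: Beat frequency = 11/2 = 5.5 Hz.
B is below A, so f_B = 375.2 − 5.5 = 369.7 Hz.
C is above B, so f_C = 369.7 + 1.8 = 371.5 Hz.

371.5 Hz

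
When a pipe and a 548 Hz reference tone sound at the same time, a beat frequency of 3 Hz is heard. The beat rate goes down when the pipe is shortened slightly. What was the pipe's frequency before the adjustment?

|f − 548| = 3, so the pipe was at either 545 Hz or 551 Hz.
A shorter pipe has a higher fundamental; the adjustment raises the pipe's frequency.
The beat rate fell, so the adjustment moved the pipe toward 548 Hz — it must have started below the reference.

545 Hz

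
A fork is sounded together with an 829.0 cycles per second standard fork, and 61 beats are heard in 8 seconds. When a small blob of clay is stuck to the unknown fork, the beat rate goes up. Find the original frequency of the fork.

Beat frequency = 61/8 = 7.625 Hz.
|f − 829.0| = 7.625, so the fork was at either 821.375 Hz or 836.625 Hz.
Adding mass to a fork lowers its frequency; the adjustment lowers the fork's frequency.
The beat rate rose, so the adjustment moved the fork further from 829.0 Hz — it was already below the reference.

821.375 Hz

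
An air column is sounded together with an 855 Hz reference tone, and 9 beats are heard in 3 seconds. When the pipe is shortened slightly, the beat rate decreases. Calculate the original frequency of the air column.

852 Hz

Beat frequency = 9/3 = 3 Hz.
|f − 855| = 3, so the air column was at either 852 Hz or 858 Hz.
A shorter pipe has a higher fundamental; the adjustment raises the air column's frequency.
The beat rate fell, so the adjustment moved the air column toward 855 Hz — it must have started below the reference.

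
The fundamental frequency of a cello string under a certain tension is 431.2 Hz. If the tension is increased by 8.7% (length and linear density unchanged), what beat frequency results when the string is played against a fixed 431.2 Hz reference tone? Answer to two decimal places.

18.37 Hz

For a string, f ∝ √T, so the new frequency is 431.2·√1.087 = 449.5661 Hz.
f_beat = |449.5661 − 431.2| = 18.37 Hz.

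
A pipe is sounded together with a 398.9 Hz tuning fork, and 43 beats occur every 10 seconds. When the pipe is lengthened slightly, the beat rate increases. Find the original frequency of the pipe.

394.6 Hz

Beat frequency = 43/10 = 4.3 Hz.
|f − 398.9| = 4.3, so the pipe was at either 394.6 Hz or 403.2 Hz.
A longer pipe has a lower fundamental; the adjustment lowers the pipe's frequency.
The beat rate rose, so the adjustment moved the pipe further from 398.9 Hz — it was already below the reference.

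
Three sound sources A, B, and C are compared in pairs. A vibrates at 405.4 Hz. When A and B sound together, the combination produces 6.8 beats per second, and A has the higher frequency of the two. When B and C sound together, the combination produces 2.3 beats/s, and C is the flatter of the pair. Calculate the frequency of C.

396.3 Hz

B is below A, so f_B = 405.4 − 6.8 = 398.6 Hz.
C is below B, so f_C = 398.6 − 2.3 = 396.3 Hz.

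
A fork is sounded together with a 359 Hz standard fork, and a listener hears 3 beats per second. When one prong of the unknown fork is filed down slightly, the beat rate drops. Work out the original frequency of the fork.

|f − 359| = 3, so the fork was at either 356 Hz or 362 Hz.
Filing a prong removes mass and raises the fork's frequency; the adjustment raises the fork's frequency.
The beat rate fell, so the adjustment moved the fork toward 359 Hz — it must have started below the reference.

356 Hz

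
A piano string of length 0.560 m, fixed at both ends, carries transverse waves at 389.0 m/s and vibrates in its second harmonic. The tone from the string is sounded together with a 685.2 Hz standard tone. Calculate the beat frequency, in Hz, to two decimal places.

9.44 Hz

For a string fixed at both ends, f_n = n·v/(2L) = 2·389.0/(2·0.560) = 694.6429 Hz.
f_beat = |694.6429 − 685.2| = 9.44 Hz.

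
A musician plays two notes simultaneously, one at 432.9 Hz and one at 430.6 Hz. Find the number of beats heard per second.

Beats arise from superposition of two nearby frequencies; the beat rate is |f₁ − f₂|.
|432.9 − 430.6| = 2.3 Hz.

2.3 Hz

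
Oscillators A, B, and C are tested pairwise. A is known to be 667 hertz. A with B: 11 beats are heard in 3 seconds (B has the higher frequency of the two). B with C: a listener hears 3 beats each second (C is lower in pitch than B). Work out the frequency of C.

A–B: Beat frequency = 11/3 = 3.6667 Hz.
B is above A, so f_B = 667 + 3.6667 = 670.6667 Hz.
C is below B, so f_C = 670.6667 − 3 = 667.6667 Hz.

667.6667 Hz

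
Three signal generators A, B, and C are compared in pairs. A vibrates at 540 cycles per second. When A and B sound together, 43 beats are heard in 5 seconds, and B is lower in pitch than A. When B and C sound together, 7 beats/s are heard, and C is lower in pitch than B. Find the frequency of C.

A–B: Beat frequency = 43/5 = 8.6 Hz.
B is below A, so f_B = 540 − 8.6 = 531.4 Hz.
C is below B, so f_C = 531.4 − 7 = 524.4 Hz.

524.4 Hz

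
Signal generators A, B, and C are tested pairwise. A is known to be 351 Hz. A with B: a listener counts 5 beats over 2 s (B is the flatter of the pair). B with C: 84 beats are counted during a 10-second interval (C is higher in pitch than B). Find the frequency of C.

A–B: Beat frequency = 5/2 = 2.5 Hz.
B is below A, so f_B = 351 − 2.5 = 348.5 Hz.
B–C: Beat frequency = 84/10 = 8.4 Hz.
C is above B, so f_C = 348.5 + 8.4 = 356.9 Hz.

356.9 Hz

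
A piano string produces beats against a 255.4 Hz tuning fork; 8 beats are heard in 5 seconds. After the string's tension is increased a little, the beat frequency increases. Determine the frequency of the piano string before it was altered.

Beat frequency = 8/5 = 1.6 Hz.
|f − 255.4| = 1.6, so the piano string was at either 253.8 Hz or 257 Hz.
Higher tension means higher frequency; the adjustment raises the piano string's frequency.
The beat rate rose, so the adjustment moved the piano string further from 255.4 Hz — it was already above the reference.

257 Hz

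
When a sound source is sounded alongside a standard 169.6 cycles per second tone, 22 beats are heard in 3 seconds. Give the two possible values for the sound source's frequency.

Beat frequency = 22/3 = 7.3333 Hz.
|f − 169.6| = 7.3333, so f = 169.6 ± 7.3333.

162.2667 Hz or 176.9333 Hz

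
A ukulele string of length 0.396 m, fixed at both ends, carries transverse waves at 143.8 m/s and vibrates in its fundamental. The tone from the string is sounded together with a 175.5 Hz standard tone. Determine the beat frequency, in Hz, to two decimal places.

6.07 Hz

For a string fixed at both ends, f_n = n·v/(2L) = 1·143.8/(2·0.396) = 181.5657 Hz.
f_beat = |181.5657 − 175.5| = 6.07 Hz.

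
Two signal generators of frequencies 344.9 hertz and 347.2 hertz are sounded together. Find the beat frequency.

2.3 Hz

Beats arise from superposition of two nearby frequencies; the beat rate is |f₁ − f₂|.
|344.9 − 347.2| = 2.3 Hz.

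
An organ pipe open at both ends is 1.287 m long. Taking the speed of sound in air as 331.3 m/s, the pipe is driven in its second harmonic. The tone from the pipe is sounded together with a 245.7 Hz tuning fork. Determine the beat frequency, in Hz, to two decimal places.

11.72 Hz

Open pipe: f_n = n·v/(2L) = 2·331.3/(2·1.287) = 257.4204 Hz.
f_beat = |257.4204 − 245.7| = 11.72 Hz.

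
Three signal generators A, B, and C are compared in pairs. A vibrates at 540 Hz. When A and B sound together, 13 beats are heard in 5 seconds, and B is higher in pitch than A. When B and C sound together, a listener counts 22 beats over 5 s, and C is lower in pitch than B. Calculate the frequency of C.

538.2 Hz

A–B: Beat frequency = 13/5 = 2.6 Hz.
B is above A, so f_B = 540 + 2.6 = 542.6 Hz.
B–C: Beat frequency = 22/5 = 4.4 Hz.
C is below B, so f_C = 542.6 − 4.4 = 538.2 Hz.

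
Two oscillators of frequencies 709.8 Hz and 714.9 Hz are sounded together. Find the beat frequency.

5.1 Hz

The beat frequency equals the magnitude of the frequency difference.
|709.8 − 714.9| = 5.1 Hz.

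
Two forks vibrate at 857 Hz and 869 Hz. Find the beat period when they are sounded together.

0.083 s

f_beat = |857 − 869| = 12 Hz.
Beat period T = 1 / f_beat = 1 / 12 s.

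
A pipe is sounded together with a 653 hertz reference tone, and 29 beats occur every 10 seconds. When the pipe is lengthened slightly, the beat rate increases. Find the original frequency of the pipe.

650.1 Hz

Beat frequency = 29/10 = 2.9 Hz.
|f − 653| = 2.9, so the pipe was at either 650.1 Hz or 655.9 Hz.
A longer pipe has a lower fundamental; the adjustment lowers the pipe's frequency.
The beat rate rose, so the adjustment moved the pipe further from 653 Hz — it was already below the reference.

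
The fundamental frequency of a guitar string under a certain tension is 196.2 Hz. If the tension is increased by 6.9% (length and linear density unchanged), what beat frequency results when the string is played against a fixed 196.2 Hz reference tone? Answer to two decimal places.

For a string, f ∝ √T, so the new frequency is 196.2·√1.069 = 202.8560 Hz.
f_beat = |202.8560 − 196.2| = 6.66 Hz.

6.66 Hz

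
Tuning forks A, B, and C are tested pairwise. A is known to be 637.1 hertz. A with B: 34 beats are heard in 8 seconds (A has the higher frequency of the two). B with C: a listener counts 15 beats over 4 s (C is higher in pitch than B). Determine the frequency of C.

636.6 Hz

A–B: Beat frequency = 34/8 = 4.25 Hz.
B is below A, so f_B = 637.1 − 4.25 = 632.85 Hz.
B–C: Beat frequency = 15/4 = 3.75 Hz.
C is above B, so f_C = 632.85 + 3.75 = 636.6 Hz.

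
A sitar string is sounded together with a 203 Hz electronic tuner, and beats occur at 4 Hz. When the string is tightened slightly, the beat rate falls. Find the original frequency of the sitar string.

199 Hz

|f − 203| = 4, so the sitar string was at either 199 Hz or 207 Hz.
Increasing tension raises a string's frequency; the adjustment raises the sitar string's frequency.
The beat rate fell, so the adjustment moved the sitar string toward 203 Hz — it must have started below the reference.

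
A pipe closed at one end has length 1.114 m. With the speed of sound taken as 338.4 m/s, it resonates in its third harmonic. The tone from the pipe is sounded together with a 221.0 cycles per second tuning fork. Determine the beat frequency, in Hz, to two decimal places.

Closed pipe (odd harmonics): f_n = n·v/(4L) = 3·338.4/(4·1.114) = 227.8276 Hz.
f_beat = |227.8276 − 221.0| = 6.83 Hz.

6.83 Hz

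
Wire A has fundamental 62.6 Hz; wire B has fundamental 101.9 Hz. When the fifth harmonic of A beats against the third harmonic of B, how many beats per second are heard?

Fifth harmonic of the first: 5·62.6 = 313.0 Hz.
Third harmonic of the second: 3·101.9 = 305.7 Hz.
f_beat = |313.0 − 305.7| = 7.3 Hz.

7.3 Hz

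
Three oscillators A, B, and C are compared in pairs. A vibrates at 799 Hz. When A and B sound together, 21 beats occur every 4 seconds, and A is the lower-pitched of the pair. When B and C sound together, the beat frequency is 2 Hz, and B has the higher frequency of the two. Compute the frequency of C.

802.25 Hz

A–B: Beat frequency = 21/4 = 5.25 Hz.
B is above A, so f_B = 799 + 5.25 = 804.25 Hz.
C is below B, so f_C = 804.25 − 2 = 802.25 Hz.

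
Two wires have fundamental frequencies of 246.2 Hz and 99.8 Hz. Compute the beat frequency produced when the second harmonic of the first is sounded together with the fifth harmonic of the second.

6.6 Hz

Second harmonic of the first: 2·246.2 = 492.4 Hz.
Fifth harmonic of the second: 5·99.8 = 499.0 Hz.
f_beat = |492.4 − 499.0| = 6.6 Hz.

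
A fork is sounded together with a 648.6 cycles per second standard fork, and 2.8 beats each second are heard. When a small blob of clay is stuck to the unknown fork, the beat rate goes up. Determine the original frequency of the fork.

645.8 Hz

|f − 648.6| = 2.8, so the fork was at either 645.8 Hz or 651.4 Hz.
Adding mass to a fork lowers its frequency; the adjustment lowers the fork's frequency.
The beat rate rose, so the adjustment moved the fork further from 648.6 Hz — it was already below the reference.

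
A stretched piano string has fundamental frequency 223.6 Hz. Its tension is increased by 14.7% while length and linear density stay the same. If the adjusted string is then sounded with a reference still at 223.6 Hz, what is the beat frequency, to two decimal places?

15.87 Hz

For a string, f ∝ √T, so the new frequency is 223.6·√1.147 = 239.4713 Hz.
f_beat = |239.4713 − 223.6| = 15.87 Hz.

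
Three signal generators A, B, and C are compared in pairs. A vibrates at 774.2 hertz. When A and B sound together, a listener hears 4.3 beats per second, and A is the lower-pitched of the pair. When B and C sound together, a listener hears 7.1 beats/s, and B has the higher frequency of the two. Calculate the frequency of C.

B is above A, so f_B = 774.2 + 4.3 = 778.5 Hz.
C is below B, so f_C = 778.5 − 7.1 = 771.4 Hz.

771.4 Hz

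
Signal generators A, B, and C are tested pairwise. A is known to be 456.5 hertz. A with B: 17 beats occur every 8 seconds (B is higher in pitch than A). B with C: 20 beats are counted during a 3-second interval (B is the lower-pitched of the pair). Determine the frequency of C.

A–B: Beat frequency = 17/8 = 2.125 Hz.
B is above A, so f_B = 456.5 + 2.125 = 458.625 Hz.
B–C: Beat frequency = 20/3 = 6.6667 Hz.
C is above B, so f_C = 458.625 + 6.6667 = 465.2917 Hz.

465.2917 Hz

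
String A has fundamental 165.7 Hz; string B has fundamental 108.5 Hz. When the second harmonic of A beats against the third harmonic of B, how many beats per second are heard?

5.9 Hz

Second harmonic of the first: 2·165.7 = 331.4 Hz.
Third harmonic of the second: 3·108.5 = 325.5 Hz.
f_beat = |331.4 − 325.5| = 5.9 Hz.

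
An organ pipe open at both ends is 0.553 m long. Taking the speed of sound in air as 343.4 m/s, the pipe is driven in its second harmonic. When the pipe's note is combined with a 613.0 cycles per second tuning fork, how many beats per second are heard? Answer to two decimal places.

Open pipe: f_n = n·v/(2L) = 2·343.4/(2·0.553) = 620.9765 Hz.
f_beat = |620.9765 − 613.0| = 7.98 Hz.

7.98 Hz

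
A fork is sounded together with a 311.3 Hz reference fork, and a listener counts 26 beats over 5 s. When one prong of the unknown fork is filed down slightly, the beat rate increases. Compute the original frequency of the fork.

Beat frequency = 26/5 = 5.2 Hz.
|f − 311.3| = 5.2, so the fork was at either 306.1 Hz or 316.5 Hz.
Filing a prong removes mass and raises the fork's frequency; the adjustment raises the fork's frequency.
The beat rate rose, so the adjustment moved the fork further from 311.3 Hz — it was already above the reference.

316.5 Hz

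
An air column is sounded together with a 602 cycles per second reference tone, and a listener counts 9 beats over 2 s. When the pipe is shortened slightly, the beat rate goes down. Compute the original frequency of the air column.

597.5 Hz

Beat frequency = 9/2 = 4.5 Hz.
|f − 602| = 4.5, so the air column was at either 597.5 Hz or 606.5 Hz.
A shorter pipe has a higher fundamental; the adjustment raises the air column's frequency.
The beat rate fell, so the adjustment moved the air column toward 602 Hz — it must have started below the reference.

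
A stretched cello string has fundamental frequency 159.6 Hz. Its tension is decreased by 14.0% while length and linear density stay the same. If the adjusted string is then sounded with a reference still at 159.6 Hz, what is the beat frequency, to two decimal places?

11.59 Hz

For a string, f ∝ √T, so the new frequency is 159.6·√0.860 = 148.0070 Hz.
f_beat = |148.0070 − 159.6| = 11.59 Hz.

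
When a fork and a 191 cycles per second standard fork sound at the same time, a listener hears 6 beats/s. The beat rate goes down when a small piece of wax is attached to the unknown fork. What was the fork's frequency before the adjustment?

197 Hz

|f − 191| = 6, so the fork was at either 185 Hz or 197 Hz.
Loading a fork with wax lowers its frequency; the adjustment lowers the fork's frequency.
The beat rate fell, so the adjustment moved the fork toward 191 Hz — it must have started above the reference.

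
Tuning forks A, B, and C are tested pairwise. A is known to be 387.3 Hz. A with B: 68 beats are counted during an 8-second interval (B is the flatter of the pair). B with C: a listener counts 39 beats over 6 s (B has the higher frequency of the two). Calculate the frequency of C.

A–B: Beat frequency = 68/8 = 8.5 Hz.
B is below A, so f_B = 387.3 − 8.5 = 378.8 Hz.
B–C: Beat frequency = 39/6 = 6.5 Hz.
C is below B, so f_C = 378.8 − 6.5 = 372.3 Hz.

372.3 Hz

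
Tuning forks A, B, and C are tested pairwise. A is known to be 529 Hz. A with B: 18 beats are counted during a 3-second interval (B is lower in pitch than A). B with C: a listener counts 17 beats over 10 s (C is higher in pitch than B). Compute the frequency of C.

524.7 Hz

A–B: Beat frequency = 18/3 = 6 Hz.
B is below A, so f_B = 529 − 6 = 523 Hz.
B–C: Beat frequency = 17/10 = 1.7 Hz.
C is above B, so f_C = 523 + 1.7 = 524.7 Hz.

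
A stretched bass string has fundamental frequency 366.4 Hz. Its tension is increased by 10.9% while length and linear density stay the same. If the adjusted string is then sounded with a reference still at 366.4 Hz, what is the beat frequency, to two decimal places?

19.45 Hz

For a string, f ∝ √T, so the new frequency is 366.4·√1.109 = 385.8524 Hz.
f_beat = |385.8524 − 366.4| = 19.45 Hz.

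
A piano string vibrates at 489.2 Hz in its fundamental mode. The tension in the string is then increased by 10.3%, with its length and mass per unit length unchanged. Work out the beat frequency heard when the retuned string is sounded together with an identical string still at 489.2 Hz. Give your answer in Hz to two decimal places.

24.58 Hz

For a string, f ∝ √T, so the new frequency is 489.2·√1.103 = 513.7765 Hz.
f_beat = |513.7765 − 489.2| = 24.58 Hz.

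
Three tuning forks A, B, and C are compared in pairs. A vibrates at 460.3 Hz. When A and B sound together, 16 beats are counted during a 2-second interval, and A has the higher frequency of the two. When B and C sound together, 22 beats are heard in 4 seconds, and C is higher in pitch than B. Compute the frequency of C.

457.8 Hz

A–B: Beat frequency = 16/2 = 8 Hz.
B is below A, so f_B = 460.3 − 8 = 452.3 Hz.
B–C: Beat frequency = 22/4 = 5.5 Hz.
C is above B, so f_C = 452.3 + 5.5 = 457.8 Hz.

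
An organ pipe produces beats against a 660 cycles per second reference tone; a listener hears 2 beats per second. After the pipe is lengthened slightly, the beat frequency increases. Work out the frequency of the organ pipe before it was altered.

|f − 660| = 2, so the organ pipe was at either 658 Hz or 662 Hz.
A longer pipe has a lower fundamental; the adjustment lowers the organ pipe's frequency.
The beat rate rose, so the adjustment moved the organ pipe further from 660 Hz — it was already below the reference.

658 Hz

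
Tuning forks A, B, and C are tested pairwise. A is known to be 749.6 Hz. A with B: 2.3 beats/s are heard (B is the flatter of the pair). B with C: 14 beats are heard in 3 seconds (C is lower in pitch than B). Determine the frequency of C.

742.6333 Hz

B is below A, so f_B = 749.6 − 2.3 = 747.3 Hz.
B–C: Beat frequency = 14/3 = 4.6667 Hz.
C is below B, so f_C = 747.3 − 4.6667 = 742.6333 Hz.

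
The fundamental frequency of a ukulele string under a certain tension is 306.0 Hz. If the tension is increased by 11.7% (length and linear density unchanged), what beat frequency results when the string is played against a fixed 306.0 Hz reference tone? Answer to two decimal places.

For a string, f ∝ √T, so the new frequency is 306.0·√1.117 = 323.4060 Hz.
f_beat = |323.4060 − 306.0| = 17.41 Hz.

17.41 Hz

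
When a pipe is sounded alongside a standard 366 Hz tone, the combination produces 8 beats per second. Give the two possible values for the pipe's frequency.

358 Hz or 374 Hz

|f − 366| = 8, so f = 366 ± 8.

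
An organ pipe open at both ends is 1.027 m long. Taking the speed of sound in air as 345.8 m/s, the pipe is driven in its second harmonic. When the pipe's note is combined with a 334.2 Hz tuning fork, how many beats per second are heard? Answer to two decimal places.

2.51 Hz

Open pipe: f_n = n·v/(2L) = 2·345.8/(2·1.027) = 336.7089 Hz.
f_beat = |336.7089 − 334.2| = 2.51 Hz.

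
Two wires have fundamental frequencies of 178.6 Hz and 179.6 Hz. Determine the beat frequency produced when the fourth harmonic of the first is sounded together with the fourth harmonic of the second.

4.0 Hz

Fourth harmonic of the first: 4·178.6 = 714.4 Hz.
Fourth harmonic of the second: 4·179.6 = 718.4 Hz.
f_beat = |714.4 − 718.4| = 4.0 Hz.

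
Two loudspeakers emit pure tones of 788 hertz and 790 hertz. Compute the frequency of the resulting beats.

The beat frequency equals the magnitude of the frequency difference.
|788 − 790| = 2 Hz.

2 Hz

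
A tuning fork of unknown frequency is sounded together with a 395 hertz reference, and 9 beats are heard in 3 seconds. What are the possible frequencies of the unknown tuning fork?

392 Hz or 398 Hz

Beat frequency = 9/3 = 3 Hz.
|f − 395| = 3, so f = 395 ± 3.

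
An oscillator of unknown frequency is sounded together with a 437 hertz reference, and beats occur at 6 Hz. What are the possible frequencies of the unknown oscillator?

|f − 437| = 6, so f = 437 ± 6.

431 Hz or 443 Hz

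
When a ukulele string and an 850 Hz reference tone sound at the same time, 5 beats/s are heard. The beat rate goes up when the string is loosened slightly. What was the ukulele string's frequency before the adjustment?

|f − 850| = 5, so the ukulele string was at either 845 Hz or 855 Hz.
Reducing tension lowers a string's frequency; the adjustment lowers the ukulele string's frequency.
The beat rate rose, so the adjustment moved the ukulele string further from 850 Hz — it was already below the reference.

845 Hz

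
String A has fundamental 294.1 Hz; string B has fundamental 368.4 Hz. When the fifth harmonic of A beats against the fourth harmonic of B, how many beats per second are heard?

3.1 Hz

Fifth harmonic of the first: 5·294.1 = 1470.5 Hz.
Fourth harmonic of the second: 4·368.4 = 1473.6 Hz.
f_beat = |1470.5 − 1473.6| = 3.1 Hz.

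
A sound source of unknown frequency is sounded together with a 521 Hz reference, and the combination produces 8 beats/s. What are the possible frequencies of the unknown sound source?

|f − 521| = 8, so f = 521 ± 8.

513 Hz or 529 Hz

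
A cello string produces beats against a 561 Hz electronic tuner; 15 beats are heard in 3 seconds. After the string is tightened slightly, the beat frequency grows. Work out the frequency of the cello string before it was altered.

Beat frequency = 15/3 = 5 Hz.
|f − 561| = 5, so the cello string was at either 556 Hz or 566 Hz.
Increasing tension raises a string's frequency; the adjustment raises the cello string's frequency.
The beat rate rose, so the adjustment moved the cello string further from 561 Hz — it was already above the reference.

566 Hz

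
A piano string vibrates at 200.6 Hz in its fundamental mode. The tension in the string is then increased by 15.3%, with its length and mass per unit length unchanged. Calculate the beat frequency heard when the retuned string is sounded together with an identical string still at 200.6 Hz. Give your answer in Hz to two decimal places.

For a string, f ∝ √T, so the new frequency is 200.6·√1.153 = 215.3999 Hz.
f_beat = |215.3999 − 200.6| = 14.80 Hz.

14.80 Hz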